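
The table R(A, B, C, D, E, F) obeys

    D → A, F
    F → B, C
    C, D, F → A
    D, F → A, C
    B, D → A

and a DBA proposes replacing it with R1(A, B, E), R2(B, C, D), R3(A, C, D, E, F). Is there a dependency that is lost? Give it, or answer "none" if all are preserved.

F → B, C

Check F → B, C: no single fragment contains all of {B, C, F}, and the restricted closure of {F} across the fragments never reaches {B, C}.
D → A, F is preserved.
C, D, F → A is preserved.
D, F → A, C is preserved.
B, D → A is preserved.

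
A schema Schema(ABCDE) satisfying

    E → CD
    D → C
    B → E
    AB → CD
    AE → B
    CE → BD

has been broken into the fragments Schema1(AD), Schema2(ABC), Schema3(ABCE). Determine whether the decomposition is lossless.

No

Chase test. Columns are ABCDE; row i has aⱼ where attribute j ∈ Schemai, else bᵢⱼ.
Initial tableau (one row per fragment):
  row 1: a1 b12 b13 a4 b15
  row 2: a1 a2 a3 b24 b25
  row 3: a1 a2 a3 b34 a5
Rows 2 and 3 agree on B; apply B→E and equate their E entries.
Rows 2 and 3 agree on AB; apply AB→CD and equate their CD entries.
No row becomes fully distinguished — the join is lossy.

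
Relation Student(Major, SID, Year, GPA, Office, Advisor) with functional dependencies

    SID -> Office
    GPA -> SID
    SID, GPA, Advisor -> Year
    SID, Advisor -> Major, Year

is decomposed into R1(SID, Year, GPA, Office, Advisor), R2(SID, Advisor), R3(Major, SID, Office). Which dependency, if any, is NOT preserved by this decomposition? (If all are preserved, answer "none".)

Check SID, Advisor → Major, Year: no single fragment contains all of {Major, SID, Year, Advisor}, and the restricted closure of {SID, Advisor} across the fragments never reaches {Major, Year}.
SID → Office is preserved.
GPA → SID is preserved.
SID, GPA, Advisor → Year is preserved.

SID, Advisor -> Major, Year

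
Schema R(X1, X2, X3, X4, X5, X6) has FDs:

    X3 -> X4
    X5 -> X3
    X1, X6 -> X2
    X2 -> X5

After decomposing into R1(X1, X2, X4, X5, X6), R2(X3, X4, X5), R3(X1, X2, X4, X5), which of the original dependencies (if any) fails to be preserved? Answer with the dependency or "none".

X3 → X4 lies within R2.
X5 → X3 lies within R2.
X1, X6 → X2 lies within R1.
X2 → X5 lies within R1.
Every dependency is enforceable on the fragments, so the decomposition is dependency-preserving.

none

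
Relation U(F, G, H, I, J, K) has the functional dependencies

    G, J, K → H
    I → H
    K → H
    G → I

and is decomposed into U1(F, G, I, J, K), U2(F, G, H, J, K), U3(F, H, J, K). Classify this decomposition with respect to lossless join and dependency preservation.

lossless but not dependency-preserving

Lossless test (chase): Rows 1 and 2 agree on G, J, K; apply G, J, K→H and equate their H entries. Rows 1 and 2 agree on G; apply G→I and equate their I entries. Row 1 is now all distinguished symbols — the join is lossless.
Dependency preservation: the restricted closure of {I} across the fragments never reaches {H}, so I → H cannot be enforced without a join — not preserved.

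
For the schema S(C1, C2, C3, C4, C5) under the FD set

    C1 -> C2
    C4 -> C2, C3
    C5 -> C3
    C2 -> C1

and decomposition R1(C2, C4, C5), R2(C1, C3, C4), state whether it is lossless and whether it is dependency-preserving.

Lossless test: (C4)⁺ = {C1, C2, C3, C4}, which contains all of one fragment — lossless.
Dependency preservation: the restricted closure of {C1} across the fragments never reaches {C2}, so C1 → C2 cannot be enforced without a join — not preserved.

lossless but not dependency-preserving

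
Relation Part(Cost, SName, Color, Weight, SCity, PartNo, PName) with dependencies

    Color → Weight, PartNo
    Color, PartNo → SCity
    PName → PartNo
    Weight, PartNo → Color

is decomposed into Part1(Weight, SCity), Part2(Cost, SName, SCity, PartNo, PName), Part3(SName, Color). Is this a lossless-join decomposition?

No

Chase test. Columns are Cost, SName, Color, Weight, SCity, PartNo, PName; row i has aⱼ where attribute j ∈ Parti, else bᵢⱼ.
Initial tableau (one row per fragment):
  row 1: b11 b12 b13 a4 a5 b16 b17
  row 2: a1 a2 b23 b24 a5 a6 a7
  row 3: b31 a2 a3 b34 b35 b36 b37
No row becomes fully distinguished — the join is lossy.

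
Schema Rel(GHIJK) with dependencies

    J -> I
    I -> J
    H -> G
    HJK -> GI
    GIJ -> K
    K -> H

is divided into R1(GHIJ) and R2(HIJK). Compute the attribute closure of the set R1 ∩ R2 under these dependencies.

R1 ∩ R2 = {HIJ}.
H → G applies, adding G
GIJ → K applies, adding K
Closure: {GHIJK}.

GHIJK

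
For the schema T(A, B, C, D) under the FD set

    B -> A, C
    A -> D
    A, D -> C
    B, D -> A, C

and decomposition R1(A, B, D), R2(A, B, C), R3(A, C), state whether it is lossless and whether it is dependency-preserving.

Lossless test (chase): Rows 1 and 2 agree on B; apply B→A, C and equate their A, C entries. Rows 1 and 2 agree on A; apply A→D and equate their D entries. Rows 1 and 3 agree on A; apply A→D and equate their D entries. Row 1 is now all distinguished symbols — the join is lossless.
Dependency preservation: A, D → C; B, D → A, C are not contained in any single fragment, but the restricted closure of each left-hand side across the fragments still reaches the right-hand side; the remaining FDs each lie inside some fragment. All dependencies are preserved.

lossless and dependency-preserving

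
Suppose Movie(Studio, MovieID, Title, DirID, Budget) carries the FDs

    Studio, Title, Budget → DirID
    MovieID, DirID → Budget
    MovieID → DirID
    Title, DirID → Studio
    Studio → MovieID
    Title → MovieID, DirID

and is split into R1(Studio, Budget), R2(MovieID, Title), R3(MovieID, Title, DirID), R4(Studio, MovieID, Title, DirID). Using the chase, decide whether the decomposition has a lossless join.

Chase test. Columns are Studio, MovieID, Title, DirID, Budget; row i has aⱼ where attribute j ∈ Ri, else bᵢⱼ.
Initial tableau (one row per fragment):
  row 1: a1 b12 b13 b14 a5
  row 2: b21 a2 a3 b24 b25
  row 3: b31 a2 a3 a4 b35
  row 4: a1 a2 a3 a4 b45
Rows 3 and 4 agree on MovieID, DirID; apply MovieID, DirID→Budget and equate their Budget entries.
Rows 2 and 3 agree on MovieID; apply MovieID→DirID and equate their DirID entries.
Rows 2 and 3 agree on Title, DirID; apply Title, DirID→Studio and equate their Studio entries.
Rows 2 and 4 agree on Title, DirID; apply Title, DirID→Studio and equate their Studio entries.
Rows 1 and 2 agree on Studio; apply Studio→MovieID and equate their MovieID entries.
Rows 2 and 3 agree on MovieID, DirID; apply MovieID, DirID→Budget and equate their Budget entries.
Rows 1 and 2 agree on MovieID; apply MovieID→DirID and equate their DirID entries.
Rows 1 and 2 agree on MovieID, DirID; apply MovieID, DirID→Budget and equate their Budget entries.
Row 2 is now all distinguished symbols — the join is lossless.

Yes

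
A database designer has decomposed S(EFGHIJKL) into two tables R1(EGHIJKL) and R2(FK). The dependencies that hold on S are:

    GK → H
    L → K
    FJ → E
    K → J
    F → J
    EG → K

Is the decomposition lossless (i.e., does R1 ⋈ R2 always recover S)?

No

Common attributes: R1 ∩ R2 = {K}.
Closure of {K}: K → J applies, adding J. So (K)⁺ = {JK}.
The closure contains neither all of R1 = {EGHIJKL} nor all of R2 = {FK}, so the common attributes are not a superkey of either fragment. The join is lossy.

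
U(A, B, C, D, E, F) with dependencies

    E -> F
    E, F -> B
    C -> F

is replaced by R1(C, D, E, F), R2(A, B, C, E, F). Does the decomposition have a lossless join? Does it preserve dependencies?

Lossless test: (C, E, F)⁺ = {B, C, E, F}, which is a superkey of neither fragment — lossy.
Dependency preservation: every FD's attributes lie within a single fragment, so each can be enforced locally — preserved.

lossy but dependency-preserving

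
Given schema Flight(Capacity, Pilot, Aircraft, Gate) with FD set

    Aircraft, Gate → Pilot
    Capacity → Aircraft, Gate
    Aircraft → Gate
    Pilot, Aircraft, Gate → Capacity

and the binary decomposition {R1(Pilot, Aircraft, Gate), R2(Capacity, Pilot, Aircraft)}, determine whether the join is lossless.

Yes

Common attributes: R1 ∩ R2 = {Pilot, Aircraft}.
Closure of {Pilot, Aircraft}: Aircraft → Gate applies, adding Gate; Pilot, Aircraft, Gate → Capacity applies, adding Capacity. So (Pilot, Aircraft)⁺ = {Capacity, Pilot, Aircraft, Gate}.
This closure contains every attribute of R1, so R1 ∩ R2 → R1. The join is lossless.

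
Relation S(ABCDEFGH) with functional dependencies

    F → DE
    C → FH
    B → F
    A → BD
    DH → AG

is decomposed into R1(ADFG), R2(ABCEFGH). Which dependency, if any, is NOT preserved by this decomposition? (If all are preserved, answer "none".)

DH → AG

Check DH → AG: no single fragment contains all of {ADGH}, and the restricted closure of {DH} across the fragments never reaches {AG}.
F → DE is preserved.
C → FH is preserved.
B → F is preserved.
A → BD is preserved.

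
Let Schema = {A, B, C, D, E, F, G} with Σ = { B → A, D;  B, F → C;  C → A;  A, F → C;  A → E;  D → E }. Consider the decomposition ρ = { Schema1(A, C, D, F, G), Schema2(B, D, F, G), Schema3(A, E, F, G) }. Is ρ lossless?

Chase test. Columns are A, B, C, D, E, F, G; row i has aⱼ where attribute j ∈ Schemai, else bᵢⱼ.
Initial tableau (one row per fragment):
  row 1: a1 b12 a3 a4 b15 a6 a7
  row 2: b21 a2 b23 a4 b25 a6 a7
  row 3: a1 b32 b33 b34 a5 a6 a7
Rows 1 and 3 agree on A, F; apply A, F→C and equate their C entries.
Rows 1 and 3 agree on A; apply A→E and equate their E entries.
Rows 1 and 2 agree on D; apply D→E and equate their E entries.
No row becomes fully distinguished — the join is lossy.

No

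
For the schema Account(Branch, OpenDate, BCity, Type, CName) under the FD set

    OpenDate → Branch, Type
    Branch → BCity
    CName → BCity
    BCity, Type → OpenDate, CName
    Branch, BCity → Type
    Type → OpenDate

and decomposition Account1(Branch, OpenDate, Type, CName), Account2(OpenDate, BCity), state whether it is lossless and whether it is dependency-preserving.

Lossless test: (OpenDate)⁺ = {Branch, OpenDate, BCity, Type, CName}, which contains all of one fragment — lossless.
Dependency preservation: the restricted closure of {CName} across the fragments never reaches {BCity}, so CName → BCity cannot be enforced without a join — not preserved.

lossless but not dependency-preserving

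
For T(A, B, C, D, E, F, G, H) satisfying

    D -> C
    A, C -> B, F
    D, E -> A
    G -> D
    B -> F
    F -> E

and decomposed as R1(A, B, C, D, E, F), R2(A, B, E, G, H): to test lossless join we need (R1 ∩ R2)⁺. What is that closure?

A, B, E, F

R1 ∩ R2 = {A, B, E}.
B → F applies, adding F
Closure: {A, B, E, F}.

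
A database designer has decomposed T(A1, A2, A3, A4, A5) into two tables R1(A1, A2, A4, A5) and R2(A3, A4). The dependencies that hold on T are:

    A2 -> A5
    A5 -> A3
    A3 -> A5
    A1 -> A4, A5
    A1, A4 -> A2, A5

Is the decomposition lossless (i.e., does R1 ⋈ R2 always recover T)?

No

Common attributes: R1 ∩ R2 = {A4}.
No dependency enlarges {A4}, so (A4)⁺ = {A4}.
The closure contains neither all of R1 = {A1, A2, A4, A5} nor all of R2 = {A3, A4}, so the common attributes are not a superkey of either fragment. The join is lossy.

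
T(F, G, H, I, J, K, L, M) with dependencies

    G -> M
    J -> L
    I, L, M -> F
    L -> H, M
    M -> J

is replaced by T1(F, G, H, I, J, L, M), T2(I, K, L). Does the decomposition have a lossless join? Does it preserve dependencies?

lossy but dependency-preserving

Lossless test: (I, L)⁺ = {F, H, I, J, L, M}, which is a superkey of neither fragment — lossy.
Dependency preservation: every FD's attributes lie within a single fragment, so each can be enforced locally — preserved.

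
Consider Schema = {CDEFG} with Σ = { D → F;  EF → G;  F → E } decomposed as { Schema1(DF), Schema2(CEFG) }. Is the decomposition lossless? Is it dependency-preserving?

lossy but dependency-preserving

Lossless test: (F)⁺ = {EFG}, which is a superkey of neither fragment — lossy.
Dependency preservation: every FD's attributes lie within a single fragment, so each can be enforced locally — preserved.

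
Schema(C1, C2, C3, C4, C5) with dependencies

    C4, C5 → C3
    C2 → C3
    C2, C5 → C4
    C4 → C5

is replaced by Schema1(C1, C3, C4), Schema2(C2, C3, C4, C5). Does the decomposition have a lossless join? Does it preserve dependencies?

Lossless test: (C3, C4)⁺ = {C3, C4, C5}, which is a superkey of neither fragment — lossy.
Dependency preservation: every FD's attributes lie within a single fragment, so each can be enforced locally — preserved.

lossy but dependency-preserving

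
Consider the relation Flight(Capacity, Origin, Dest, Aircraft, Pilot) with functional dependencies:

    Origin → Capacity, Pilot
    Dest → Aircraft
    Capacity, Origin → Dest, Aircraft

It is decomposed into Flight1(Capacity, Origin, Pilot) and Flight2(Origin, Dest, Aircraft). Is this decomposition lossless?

Yes

Common attributes: Flight1 ∩ Flight2 = {Origin}.
Closure of {Origin}: Origin → Capacity, Pilot applies, adding Capacity, Pilot; Capacity, Origin → Dest, Aircraft applies, adding Dest, Aircraft. So (Origin)⁺ = {Capacity, Origin, Dest, Aircraft, Pilot}.
This closure contains every attribute of Flight1, so Flight1 ∩ Flight2 → Flight1. The join is lossless.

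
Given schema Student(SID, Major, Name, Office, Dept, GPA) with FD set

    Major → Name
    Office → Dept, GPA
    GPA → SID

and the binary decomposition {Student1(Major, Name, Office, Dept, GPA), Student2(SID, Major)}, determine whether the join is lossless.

No

Common attributes: Student1 ∩ Student2 = {Major}.
Closure of {Major}: Major → Name applies, adding Name. So (Major)⁺ = {Major, Name}.
The closure contains neither all of Student1 = {Major, Name, Office, Dept, GPA} nor all of Student2 = {SID, Major}, so the common attributes are not a superkey of either fragment. The join is lossy.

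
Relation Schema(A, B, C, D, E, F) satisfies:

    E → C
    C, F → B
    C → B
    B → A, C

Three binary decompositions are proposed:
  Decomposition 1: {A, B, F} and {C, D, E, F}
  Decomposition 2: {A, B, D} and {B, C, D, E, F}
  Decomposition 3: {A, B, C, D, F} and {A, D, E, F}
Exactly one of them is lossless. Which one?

Decomposition 1: common = {F}, closure = {F} → lossy.
Decomposition 2: common = {B, D}, closure = {A, B, C, D} → lossless.
Decomposition 3: common = {A, D, F}, closure = {A, D, F} → lossy.

Decomposition 2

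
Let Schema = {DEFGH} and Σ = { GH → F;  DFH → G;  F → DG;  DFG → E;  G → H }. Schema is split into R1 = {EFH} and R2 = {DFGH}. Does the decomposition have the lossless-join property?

Yes

Common attributes: R1 ∩ R2 = {FH}.
Closure of {FH}: F → DG applies, adding DG; DFG → E applies, adding E. So (FH)⁺ = {DEFGH}.
This closure contains every attribute of R1, so R1 ∩ R2 → R1. The join is lossless.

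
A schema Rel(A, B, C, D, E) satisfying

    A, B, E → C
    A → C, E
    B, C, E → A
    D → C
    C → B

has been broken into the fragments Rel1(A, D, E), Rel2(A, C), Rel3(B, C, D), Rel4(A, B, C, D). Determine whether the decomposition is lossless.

Chase test. Columns are A, B, C, D, E; row i has aⱼ where attribute j ∈ Reli, else bᵢⱼ.
Initial tableau (one row per fragment):
  row 1: a1 b12 b13 a4 a5
  row 2: a1 b22 a3 b24 b25
  row 3: b31 a2 a3 a4 b35
  row 4: a1 a2 a3 a4 b45
Rows 1 and 2 agree on A; apply A→C, E and equate their C, E entries.
Rows 1 and 4 agree on A; apply A→C, E and equate their C, E entries.
Rows 1 and 2 agree on C; apply C→B and equate their B entries.
Rows 1 and 3 agree on C; apply C→B and equate their B entries.
Row 1 is now all distinguished symbols — the join is lossless.

Yes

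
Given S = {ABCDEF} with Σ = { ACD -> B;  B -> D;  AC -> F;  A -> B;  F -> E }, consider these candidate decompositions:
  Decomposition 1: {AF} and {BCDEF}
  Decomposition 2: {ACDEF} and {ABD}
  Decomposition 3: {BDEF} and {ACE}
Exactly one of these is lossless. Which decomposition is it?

Decomposition 1: common = {F}, closure = {EF} → lossy.
Decomposition 2: common = {AD}, closure = {ABD} → lossless.
Decomposition 3: common = {E}, closure = {E} → lossy.

Decomposition 2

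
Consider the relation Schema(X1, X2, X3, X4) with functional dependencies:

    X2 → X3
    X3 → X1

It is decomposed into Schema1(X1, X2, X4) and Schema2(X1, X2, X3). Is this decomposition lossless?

Yes

Common attributes: Schema1 ∩ Schema2 = {X1, X2}.
Closure of {X1, X2}: X2 → X3 applies, adding X3. So (X1, X2)⁺ = {X1, X2, X3}.
This closure contains every attribute of Schema2, so Schema1 ∩ Schema2 → Schema2. The join is lossless.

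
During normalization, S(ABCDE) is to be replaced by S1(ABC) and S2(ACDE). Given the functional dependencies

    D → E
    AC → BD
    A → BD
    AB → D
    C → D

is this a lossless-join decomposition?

Yes

Common attributes: S1 ∩ S2 = {AC}.
Closure of {AC}: AC → BD applies, adding BD; D → E applies, adding E. So (AC)⁺ = {ABCDE}.
This closure contains every attribute of S1, so S1 ∩ S2 → S1. The join is lossless.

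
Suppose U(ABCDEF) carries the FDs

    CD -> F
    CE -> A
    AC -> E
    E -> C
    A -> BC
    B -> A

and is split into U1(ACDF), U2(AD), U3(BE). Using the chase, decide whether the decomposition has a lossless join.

No

Chase test. Columns are ABCDEF; row i has aⱼ where attribute j ∈ Ui, else bᵢⱼ.
Initial tableau (one row per fragment):
  row 1: a1 b12 a3 a4 b15 a6
  row 2: a1 b22 b23 a4 b25 b26
  row 3: b31 a2 b33 b34 a5 b36
Rows 1 and 2 agree on A; apply A→BC and equate their BC entries.
Rows 1 and 2 agree on CD; apply CD→F and equate their F entries.
Rows 1 and 2 agree on AC; apply AC→E and equate their E entries.
No row becomes fully distinguished — the join is lossy.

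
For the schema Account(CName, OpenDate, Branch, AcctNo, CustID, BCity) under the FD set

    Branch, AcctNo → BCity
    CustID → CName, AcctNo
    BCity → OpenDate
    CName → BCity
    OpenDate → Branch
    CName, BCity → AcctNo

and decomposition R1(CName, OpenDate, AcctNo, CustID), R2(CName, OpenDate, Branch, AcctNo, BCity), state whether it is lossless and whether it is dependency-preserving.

Lossless test: (CName, OpenDate, AcctNo)⁺ = {CName, OpenDate, Branch, AcctNo, BCity}, which contains all of one fragment — lossless.
Dependency preservation: every FD's attributes lie within a single fragment, so each can be enforced locally — preserved.

lossless and dependency-preserving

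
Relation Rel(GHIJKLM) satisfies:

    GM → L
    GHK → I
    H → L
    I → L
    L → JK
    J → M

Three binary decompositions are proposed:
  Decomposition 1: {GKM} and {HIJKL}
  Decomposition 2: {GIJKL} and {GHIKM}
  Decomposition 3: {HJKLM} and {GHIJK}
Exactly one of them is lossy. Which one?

Decomposition 1

Decomposition 1: common = {K}, closure = {K} → lossy.
Decomposition 2: common = {GIK}, closure = {GIJKLM} → lossless.
Decomposition 3: common = {HJK}, closure = {HJKLM} → lossless.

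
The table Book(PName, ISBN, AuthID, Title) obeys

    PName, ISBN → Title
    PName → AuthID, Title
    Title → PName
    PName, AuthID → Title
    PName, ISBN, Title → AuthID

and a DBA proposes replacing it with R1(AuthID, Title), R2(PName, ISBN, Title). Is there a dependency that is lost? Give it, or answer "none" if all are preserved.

none

PName, ISBN → Title lies within R2.
PName → AuthID, Title: restricted closure across fragments reaches AuthID, Title.
Title → PName lies within R2.
PName, AuthID → Title: restricted closure across fragments reaches Title.
PName, ISBN, Title → AuthID: restricted closure across fragments reaches AuthID.
Every dependency is enforceable on the fragments, so the decomposition is dependency-preserving.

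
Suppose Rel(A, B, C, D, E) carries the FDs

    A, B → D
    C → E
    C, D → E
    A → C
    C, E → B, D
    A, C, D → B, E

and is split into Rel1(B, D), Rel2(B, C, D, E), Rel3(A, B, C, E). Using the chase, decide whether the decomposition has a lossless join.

Chase test. Columns are A, B, C, D, E; row i has aⱼ where attribute j ∈ Reli, else bᵢⱼ.
Initial tableau (one row per fragment):
  row 1: b11 a2 b13 a4 b15
  row 2: b21 a2 a3 a4 a5
  row 3: a1 a2 a3 b34 a5
Rows 2 and 3 agree on C, E; apply C, E→B, D and equate their B, D entries.
Row 3 is now all distinguished symbols — the join is lossless.

Yes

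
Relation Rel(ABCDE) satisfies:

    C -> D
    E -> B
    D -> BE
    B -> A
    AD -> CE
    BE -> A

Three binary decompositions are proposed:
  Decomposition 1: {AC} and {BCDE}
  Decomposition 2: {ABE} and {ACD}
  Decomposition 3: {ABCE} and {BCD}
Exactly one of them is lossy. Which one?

Decomposition 1: common = {C}, closure = {ABCDE} → lossless.
Decomposition 2: common = {A}, closure = {A} → lossy.
Decomposition 3: common = {BC}, closure = {ABCDE} → lossless.

Decomposition 2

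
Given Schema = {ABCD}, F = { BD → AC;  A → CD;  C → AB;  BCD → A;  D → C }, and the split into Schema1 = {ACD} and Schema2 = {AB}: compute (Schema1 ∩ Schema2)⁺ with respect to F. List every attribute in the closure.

Schema1 ∩ Schema2 = {A}.
A → CD applies, adding CD
C → AB applies, adding B
Closure: {ABCD}.

ABCD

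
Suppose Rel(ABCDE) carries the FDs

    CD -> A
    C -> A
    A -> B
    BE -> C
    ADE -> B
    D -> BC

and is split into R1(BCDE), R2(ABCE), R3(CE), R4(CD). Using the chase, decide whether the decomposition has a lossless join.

Chase test. Columns are ABCDE; row i has aⱼ where attribute j ∈ Ri, else bᵢⱼ.
Initial tableau (one row per fragment):
  row 1: b11 a2 a3 a4 a5
  row 2: a1 a2 a3 b24 a5
  row 3: b31 b32 a3 b34 a5
  row 4: b41 b42 a3 a4 b45
Rows 1 and 4 agree on CD; apply CD→A and equate their A entries.
Rows 1 and 2 agree on C; apply C→A and equate their A entries.
Rows 1 and 3 agree on C; apply C→A and equate their A entries.
Rows 1 and 3 agree on A; apply A→B and equate their B entries.
Rows 1 and 4 agree on A; apply A→B and equate their B entries.
Row 1 is now all distinguished symbols — the join is lossless.

Yes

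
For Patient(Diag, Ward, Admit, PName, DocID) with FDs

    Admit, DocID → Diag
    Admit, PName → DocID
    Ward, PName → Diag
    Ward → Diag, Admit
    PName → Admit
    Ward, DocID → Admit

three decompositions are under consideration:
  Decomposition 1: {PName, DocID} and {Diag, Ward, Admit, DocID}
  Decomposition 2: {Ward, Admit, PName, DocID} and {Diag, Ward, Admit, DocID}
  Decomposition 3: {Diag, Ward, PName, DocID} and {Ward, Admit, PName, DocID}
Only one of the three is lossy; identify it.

Decomposition 1

Decomposition 1: common = {DocID}, closure = {DocID} → lossy.
Decomposition 2: common = {Ward, Admit, DocID}, closure = {Diag, Ward, Admit, DocID} → lossless.
Decomposition 3: common = {Ward, PName, DocID}, closure = {Diag, Ward, Admit, PName, DocID} → lossless.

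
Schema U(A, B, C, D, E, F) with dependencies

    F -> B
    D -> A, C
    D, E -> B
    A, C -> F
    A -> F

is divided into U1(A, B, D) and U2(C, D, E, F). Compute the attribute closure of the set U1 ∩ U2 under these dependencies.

A, B, C, D, F

U1 ∩ U2 = {D}.
D → A, C applies, adding A, C
A, C → F applies, adding F
F → B applies, adding B
Closure: {A, B, C, D, F}.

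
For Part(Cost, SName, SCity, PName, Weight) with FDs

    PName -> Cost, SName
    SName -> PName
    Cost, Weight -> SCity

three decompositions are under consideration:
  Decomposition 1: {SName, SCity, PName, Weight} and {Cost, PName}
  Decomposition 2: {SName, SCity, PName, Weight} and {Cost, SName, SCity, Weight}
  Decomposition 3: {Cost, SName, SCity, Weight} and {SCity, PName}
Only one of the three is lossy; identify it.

Decomposition 1: common = {PName}, closure = {Cost, SName, PName} → lossless.
Decomposition 2: common = {SName, SCity, Weight}, closure = {Cost, SName, SCity, PName, Weight} → lossless.
Decomposition 3: common = {SCity}, closure = {SCity} → lossy.

Decomposition 3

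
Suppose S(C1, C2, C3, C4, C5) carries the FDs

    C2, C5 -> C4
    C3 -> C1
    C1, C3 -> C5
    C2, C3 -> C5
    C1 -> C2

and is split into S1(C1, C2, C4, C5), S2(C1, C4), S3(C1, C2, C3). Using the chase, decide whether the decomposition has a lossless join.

Chase test. Columns are C1, C2, C3, C4, C5; row i has aⱼ where attribute j ∈ Si, else bᵢⱼ.
Initial tableau (one row per fragment):
  row 1: a1 a2 b13 a4 a5
  row 2: a1 b22 b23 a4 b25
  row 3: a1 a2 a3 b34 b35
Rows 1 and 2 agree on C1; apply C1→C2 and equate their C2 entries.
No row becomes fully distinguished — the join is lossy.

No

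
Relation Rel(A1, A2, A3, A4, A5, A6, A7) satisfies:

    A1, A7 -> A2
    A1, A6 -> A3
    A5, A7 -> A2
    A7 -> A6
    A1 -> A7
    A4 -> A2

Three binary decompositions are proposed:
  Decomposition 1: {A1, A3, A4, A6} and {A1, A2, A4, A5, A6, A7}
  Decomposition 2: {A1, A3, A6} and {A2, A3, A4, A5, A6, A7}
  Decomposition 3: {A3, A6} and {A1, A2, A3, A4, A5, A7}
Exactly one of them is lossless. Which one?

Decomposition 1

Decomposition 1: common = {A1, A4, A6}, closure = {A1, A2, A3, A4, A6, A7} → lossless.
Decomposition 2: common = {A3, A6}, closure = {A3, A6} → lossy.
Decomposition 3: common = {A3}, closure = {A3} → lossy.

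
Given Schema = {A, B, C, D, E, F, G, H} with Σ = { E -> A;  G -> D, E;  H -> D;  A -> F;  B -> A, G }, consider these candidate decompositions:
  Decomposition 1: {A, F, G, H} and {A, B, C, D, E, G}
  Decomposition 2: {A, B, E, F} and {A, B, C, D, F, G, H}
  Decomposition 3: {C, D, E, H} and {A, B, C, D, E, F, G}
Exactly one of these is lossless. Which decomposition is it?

Decomposition 2

Decomposition 1: common = {A, G}, closure = {A, D, E, F, G} → lossy.
Decomposition 2: common = {A, B, F}, closure = {A, B, D, E, F, G} → lossless.
Decomposition 3: common = {C, D, E}, closure = {A, C, D, E, F} → lossy.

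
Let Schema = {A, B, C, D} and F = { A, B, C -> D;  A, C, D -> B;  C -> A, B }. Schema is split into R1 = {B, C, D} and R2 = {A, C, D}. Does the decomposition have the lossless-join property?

Common attributes: R1 ∩ R2 = {C, D}.
Closure of {C, D}: C → A, B applies, adding A, B. So (C, D)⁺ = {A, B, C, D}.
This closure contains every attribute of R1, so R1 ∩ R2 → R1. The join is lossless.

Yes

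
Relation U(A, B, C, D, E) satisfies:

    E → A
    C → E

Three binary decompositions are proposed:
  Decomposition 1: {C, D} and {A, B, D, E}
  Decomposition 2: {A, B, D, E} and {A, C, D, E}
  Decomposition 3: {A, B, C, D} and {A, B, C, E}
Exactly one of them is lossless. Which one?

Decomposition 3

Decomposition 1: common = {D}, closure = {D} → lossy.
Decomposition 2: common = {A, D, E}, closure = {A, D, E} → lossy.
Decomposition 3: common = {A, B, C}, closure = {A, B, C, E} → lossless.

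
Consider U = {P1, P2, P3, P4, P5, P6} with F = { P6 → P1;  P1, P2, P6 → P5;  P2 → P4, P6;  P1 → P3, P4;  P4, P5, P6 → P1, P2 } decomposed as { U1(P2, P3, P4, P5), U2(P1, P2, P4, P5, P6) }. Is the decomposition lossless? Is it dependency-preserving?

Lossless test: (P2, P4, P5)⁺ = {P1, P2, P3, P4, P5, P6}, which contains all of one fragment — lossless.
Dependency preservation: the restricted closure of {P1} across the fragments never reaches {P3, P4}, so P1 → P3, P4 cannot be enforced without a join — not preserved.

lossless but not dependency-preserving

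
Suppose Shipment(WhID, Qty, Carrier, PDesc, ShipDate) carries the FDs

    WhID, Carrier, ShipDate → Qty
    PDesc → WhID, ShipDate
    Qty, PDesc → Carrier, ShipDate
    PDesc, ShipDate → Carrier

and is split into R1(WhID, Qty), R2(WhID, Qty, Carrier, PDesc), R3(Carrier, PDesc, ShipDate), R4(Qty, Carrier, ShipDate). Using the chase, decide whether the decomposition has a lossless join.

Chase test. Columns are WhID, Qty, Carrier, PDesc, ShipDate; row i has aⱼ where attribute j ∈ Ri, else bᵢⱼ.
Initial tableau (one row per fragment):
  row 1: a1 a2 b13 b14 b15
  row 2: a1 a2 a3 a4 b25
  row 3: b31 b32 a3 a4 a5
  row 4: b41 a2 a3 b44 a5
Rows 2 and 3 agree on PDesc; apply PDesc→WhID, ShipDate and equate their WhID, ShipDate entries.
Rows 2 and 3 agree on WhID, Carrier, ShipDate; apply WhID, Carrier, ShipDate→Qty and equate their Qty entries.
Row 2 is now all distinguished symbols — the join is lossless.

Yes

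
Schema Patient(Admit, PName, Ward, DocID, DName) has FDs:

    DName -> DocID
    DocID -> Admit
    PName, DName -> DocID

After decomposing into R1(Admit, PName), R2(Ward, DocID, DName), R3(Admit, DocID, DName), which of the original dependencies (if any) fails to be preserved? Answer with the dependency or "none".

DName → DocID lies within R2.
DocID → Admit lies within R3.
PName, DName → DocID: restricted closure across fragments reaches DocID.
Every dependency is enforceable on the fragments, so the decomposition is dependency-preserving.

none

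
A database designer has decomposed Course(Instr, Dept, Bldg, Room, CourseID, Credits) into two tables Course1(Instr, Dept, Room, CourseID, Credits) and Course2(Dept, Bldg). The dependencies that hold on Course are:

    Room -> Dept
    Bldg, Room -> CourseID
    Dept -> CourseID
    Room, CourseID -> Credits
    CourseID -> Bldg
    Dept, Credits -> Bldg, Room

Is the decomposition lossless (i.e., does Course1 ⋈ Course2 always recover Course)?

Common attributes: Course1 ∩ Course2 = {Dept}.
Closure of {Dept}: Dept → CourseID applies, adding CourseID; CourseID → Bldg applies, adding Bldg. So (Dept)⁺ = {Dept, Bldg, CourseID}.
This closure contains every attribute of Course2, so Course1 ∩ Course2 → Course2. The join is lossless.

Yes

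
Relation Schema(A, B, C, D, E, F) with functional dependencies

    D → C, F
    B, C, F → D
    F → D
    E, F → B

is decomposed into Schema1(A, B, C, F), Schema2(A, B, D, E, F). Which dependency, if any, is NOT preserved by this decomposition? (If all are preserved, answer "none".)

none

D → C, F: restricted closure across fragments reaches C, F.
B, C, F → D: restricted closure across fragments reaches D.
F → D lies within Schema2.
E, F → B lies within Schema2.
Every dependency is enforceable on the fragments, so the decomposition is dependency-preserving.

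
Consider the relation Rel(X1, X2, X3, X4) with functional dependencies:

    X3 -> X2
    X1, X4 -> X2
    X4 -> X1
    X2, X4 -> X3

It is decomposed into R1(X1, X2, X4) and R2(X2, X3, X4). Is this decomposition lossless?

Common attributes: R1 ∩ R2 = {X2, X4}.
Closure of {X2, X4}: X4 → X1 applies, adding X1; X2, X4 → X3 applies, adding X3. So (X2, X4)⁺ = {X1, X2, X3, X4}.
This closure contains every attribute of R1, so R1 ∩ R2 → R1. The join is lossless.

Yes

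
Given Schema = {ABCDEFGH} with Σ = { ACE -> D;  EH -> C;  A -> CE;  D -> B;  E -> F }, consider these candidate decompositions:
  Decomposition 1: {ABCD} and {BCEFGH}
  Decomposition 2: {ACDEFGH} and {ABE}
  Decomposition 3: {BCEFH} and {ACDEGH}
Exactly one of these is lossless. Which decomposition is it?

Decomposition 2

Decomposition 1: common = {BC}, closure = {BC} → lossy.
Decomposition 2: common = {AE}, closure = {ABCDEF} → lossless.
Decomposition 3: common = {CEH}, closure = {CEFH} → lossy.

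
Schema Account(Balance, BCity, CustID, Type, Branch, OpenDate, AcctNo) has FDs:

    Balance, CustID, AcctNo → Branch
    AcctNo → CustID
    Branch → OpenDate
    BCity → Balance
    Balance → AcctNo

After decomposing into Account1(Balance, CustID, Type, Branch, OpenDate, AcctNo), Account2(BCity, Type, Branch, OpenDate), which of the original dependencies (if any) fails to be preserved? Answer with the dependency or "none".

BCity → Balance

Check BCity → Balance: no single fragment contains all of {Balance, BCity}, and the restricted closure of {BCity} across the fragments never reaches {Balance}.
Balance, CustID, AcctNo → Branch is preserved.
AcctNo → CustID is preserved.
Branch → OpenDate is preserved.
Balance → AcctNo is preserved.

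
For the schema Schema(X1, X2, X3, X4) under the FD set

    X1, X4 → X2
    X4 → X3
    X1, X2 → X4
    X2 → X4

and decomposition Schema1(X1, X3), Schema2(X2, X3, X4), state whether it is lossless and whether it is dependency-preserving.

lossy and not dependency-preserving

Lossless test: (X3)⁺ = {X3}, which is a superkey of neither fragment — lossy.
Dependency preservation: the restricted closure of {X1, X4} across the fragments never reaches {X2}, so X1, X4 → X2 cannot be enforced without a join — not preserved.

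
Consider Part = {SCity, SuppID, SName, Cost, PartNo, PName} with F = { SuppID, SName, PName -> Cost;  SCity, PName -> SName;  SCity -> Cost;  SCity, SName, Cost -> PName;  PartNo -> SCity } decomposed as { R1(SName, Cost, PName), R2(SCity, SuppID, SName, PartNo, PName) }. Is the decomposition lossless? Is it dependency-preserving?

Lossless test: (SName, PName)⁺ = {SName, PName}, which is a superkey of neither fragment — lossy.
Dependency preservation: the restricted closure of {SuppID, SName, PName} across the fragments never reaches {Cost}, so SuppID, SName, PName → Cost cannot be enforced without a join — not preserved.

lossy and not dependency-preserving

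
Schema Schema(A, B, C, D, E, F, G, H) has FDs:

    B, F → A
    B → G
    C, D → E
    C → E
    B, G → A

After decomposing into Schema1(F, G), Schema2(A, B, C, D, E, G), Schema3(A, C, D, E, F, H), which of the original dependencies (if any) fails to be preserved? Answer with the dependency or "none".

B, F → A: restricted closure across fragments reaches A.
B → G lies within Schema2.
C, D → E lies within Schema2.
C → E lies within Schema2.
B, G → A lies within Schema2.
Every dependency is enforceable on the fragments, so the decomposition is dependency-preserving.

none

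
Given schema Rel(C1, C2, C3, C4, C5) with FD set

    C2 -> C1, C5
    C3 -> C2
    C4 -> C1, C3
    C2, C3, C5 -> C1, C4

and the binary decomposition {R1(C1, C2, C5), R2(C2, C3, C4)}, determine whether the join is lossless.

Yes

Common attributes: R1 ∩ R2 = {C2}.
Closure of {C2}: C2 → C1, C5 applies, adding C1, C5. So (C2)⁺ = {C1, C2, C5}.
This closure contains every attribute of R1, so R1 ∩ R2 → R1. The join is lossless.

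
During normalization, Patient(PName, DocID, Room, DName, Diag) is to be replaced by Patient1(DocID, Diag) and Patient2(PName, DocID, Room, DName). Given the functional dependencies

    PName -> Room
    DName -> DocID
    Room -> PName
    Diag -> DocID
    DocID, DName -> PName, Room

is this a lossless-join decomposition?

No

Common attributes: Patient1 ∩ Patient2 = {DocID}.
No dependency enlarges {DocID}, so (DocID)⁺ = {DocID}.
The closure contains neither all of Patient1 = {DocID, Diag} nor all of Patient2 = {PName, DocID, Room, DName}, so the common attributes are not a superkey of either fragment. The join is lossy.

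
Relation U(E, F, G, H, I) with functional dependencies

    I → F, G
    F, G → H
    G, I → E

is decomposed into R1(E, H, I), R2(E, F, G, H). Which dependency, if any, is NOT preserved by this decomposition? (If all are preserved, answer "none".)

Check I → F, G: no single fragment contains all of {F, G, I}, and the restricted closure of {I} across the fragments never reaches {F, G}.
F, G → H is preserved.
G, I → E is preserved.

I → F, G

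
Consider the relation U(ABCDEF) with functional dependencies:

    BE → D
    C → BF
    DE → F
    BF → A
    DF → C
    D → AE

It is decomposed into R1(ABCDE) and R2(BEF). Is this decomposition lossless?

Common attributes: R1 ∩ R2 = {BE}.
Closure of {BE}: BE → D applies, adding D; DE → F applies, adding F; BF → A applies, adding A; DF → C applies, adding C. So (BE)⁺ = {ABCDEF}.
This closure contains every attribute of R1, so R1 ∩ R2 → R1. The join is lossless.

Yes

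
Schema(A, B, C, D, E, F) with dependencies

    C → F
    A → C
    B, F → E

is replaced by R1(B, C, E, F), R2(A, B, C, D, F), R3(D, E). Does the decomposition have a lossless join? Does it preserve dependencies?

Lossless test (chase): Rows 1 and 2 agree on B, F; apply B, F→E and equate their E entries. Row 2 is now all distinguished symbols — the join is lossless.
Dependency preservation: every FD's attributes lie within a single fragment, so each can be enforced locally — preserved.

lossless and dependency-preserving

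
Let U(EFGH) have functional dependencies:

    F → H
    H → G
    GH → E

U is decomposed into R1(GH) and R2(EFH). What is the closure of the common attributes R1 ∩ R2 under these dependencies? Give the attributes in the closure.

EGH

R1 ∩ R2 = {H}.
H → G applies, adding G
GH → E applies, adding E
Closure: {EGH}.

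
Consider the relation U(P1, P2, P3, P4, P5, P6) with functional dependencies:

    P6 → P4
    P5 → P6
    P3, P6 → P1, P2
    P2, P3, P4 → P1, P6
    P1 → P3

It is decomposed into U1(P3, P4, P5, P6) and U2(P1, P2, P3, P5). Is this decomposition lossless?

Yes

Common attributes: U1 ∩ U2 = {P3, P5}.
Closure of {P3, P5}: P5 → P6 applies, adding P6; P3, P6 → P1, P2 applies, adding P1, P2; P6 → P4 applies, adding P4. So (P3, P5)⁺ = {P1, P2, P3, P4, P5, P6}.
This closure contains every attribute of U1, so U1 ∩ U2 → U1. The join is lossless.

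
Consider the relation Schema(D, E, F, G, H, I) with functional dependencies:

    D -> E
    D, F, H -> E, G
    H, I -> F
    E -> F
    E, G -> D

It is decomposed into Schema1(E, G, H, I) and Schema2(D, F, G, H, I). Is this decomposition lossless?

No

Common attributes: Schema1 ∩ Schema2 = {G, H, I}.
Closure of {G, H, I}: H, I → F applies, adding F. So (G, H, I)⁺ = {F, G, H, I}.
The closure contains neither all of Schema1 = {E, G, H, I} nor all of Schema2 = {D, F, G, H, I}, so the common attributes are not a superkey of either fragment. The join is lossy.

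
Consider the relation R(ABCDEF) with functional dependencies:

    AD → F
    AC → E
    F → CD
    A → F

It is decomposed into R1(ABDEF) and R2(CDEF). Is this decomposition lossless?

Yes

Common attributes: R1 ∩ R2 = {DEF}.
Closure of {DEF}: F → CD applies, adding C. So (DEF)⁺ = {CDEF}.
This closure contains every attribute of R2, so R1 ∩ R2 → R2. The join is lossless.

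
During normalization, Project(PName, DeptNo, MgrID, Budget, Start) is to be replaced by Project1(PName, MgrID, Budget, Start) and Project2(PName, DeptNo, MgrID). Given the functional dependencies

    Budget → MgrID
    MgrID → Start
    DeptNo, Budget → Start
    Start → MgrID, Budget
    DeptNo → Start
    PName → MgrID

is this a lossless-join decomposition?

Yes

Common attributes: Project1 ∩ Project2 = {PName, MgrID}.
Closure of {PName, MgrID}: MgrID → Start applies, adding Start; Start → MgrID, Budget applies, adding Budget. So (PName, MgrID)⁺ = {PName, MgrID, Budget, Start}.
This closure contains every attribute of Project1, so Project1 ∩ Project2 → Project1. The join is lossless.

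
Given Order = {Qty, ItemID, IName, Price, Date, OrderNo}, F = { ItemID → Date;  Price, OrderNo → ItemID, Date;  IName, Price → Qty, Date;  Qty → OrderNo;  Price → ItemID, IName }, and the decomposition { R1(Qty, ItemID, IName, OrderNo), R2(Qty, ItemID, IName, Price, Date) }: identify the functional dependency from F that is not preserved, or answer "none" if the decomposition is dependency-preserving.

ItemID → Date lies within R2.
Price, OrderNo → ItemID, Date: restricted closure across fragments reaches ItemID, Date.
IName, Price → Qty, Date lies within R2.
Qty → OrderNo lies within R1.
Price → ItemID, IName lies within R2.
Every dependency is enforceable on the fragments, so the decomposition is dependency-preserving.

none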